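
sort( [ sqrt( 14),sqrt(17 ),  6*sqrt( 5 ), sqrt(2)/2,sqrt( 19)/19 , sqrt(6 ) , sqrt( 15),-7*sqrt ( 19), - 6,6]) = [ - 7*sqrt(19 ), - 6,sqrt(19)/19,sqrt( 2) /2, sqrt (6),sqrt(14),  sqrt (15 ),sqrt( 17),6, 6*sqrt(5)] 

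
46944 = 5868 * 8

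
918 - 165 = 753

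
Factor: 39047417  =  3527^1*11071^1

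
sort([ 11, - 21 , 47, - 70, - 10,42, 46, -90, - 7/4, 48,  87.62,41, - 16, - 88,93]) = [ - 90,  -  88,-70  ,-21,-16, - 10,-7/4,11,41,  42, 46,47,48, 87.62,93 ] 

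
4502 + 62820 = 67322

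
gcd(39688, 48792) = 8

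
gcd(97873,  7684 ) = 1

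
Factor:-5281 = -5281^1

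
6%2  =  0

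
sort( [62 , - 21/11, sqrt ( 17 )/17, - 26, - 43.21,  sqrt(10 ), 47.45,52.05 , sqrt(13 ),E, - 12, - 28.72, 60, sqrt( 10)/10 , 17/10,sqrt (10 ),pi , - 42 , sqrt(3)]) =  [ - 43.21, - 42, - 28.72, - 26,-12, - 21/11 , sqrt (17) /17,sqrt( 10 ) /10,  17/10,sqrt(3 ),E,pi,  sqrt( 10 ), sqrt (10),sqrt( 13 ),47.45 , 52.05,60, 62]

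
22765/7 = 22765/7 = 3252.14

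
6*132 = 792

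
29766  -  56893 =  - 27127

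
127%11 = 6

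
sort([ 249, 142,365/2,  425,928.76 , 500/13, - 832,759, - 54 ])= [ - 832,-54,500/13, 142,365/2,249, 425, 759,928.76]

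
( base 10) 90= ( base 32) 2q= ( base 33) 2O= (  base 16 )5A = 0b1011010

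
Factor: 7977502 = 2^1*13^1 * 306827^1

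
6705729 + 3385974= 10091703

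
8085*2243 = 18134655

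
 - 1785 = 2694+-4479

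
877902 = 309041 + 568861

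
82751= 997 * 83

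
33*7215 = 238095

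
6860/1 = 6860 = 6860.00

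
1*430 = 430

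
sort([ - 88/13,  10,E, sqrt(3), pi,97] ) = [-88/13,sqrt(3), E, pi, 10,97] 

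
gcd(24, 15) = 3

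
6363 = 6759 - 396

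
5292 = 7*756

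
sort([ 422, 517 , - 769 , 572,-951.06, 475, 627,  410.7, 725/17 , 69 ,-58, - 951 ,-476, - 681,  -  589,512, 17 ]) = [ - 951.06, - 951, - 769 , - 681 , - 589, - 476, - 58 , 17, 725/17, 69,410.7,422, 475, 512,517, 572,627 ]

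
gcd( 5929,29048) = 1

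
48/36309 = 16/12103 = 0.00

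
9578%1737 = 893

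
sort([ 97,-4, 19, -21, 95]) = [ - 21,-4, 19, 95, 97 ] 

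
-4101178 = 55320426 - 59421604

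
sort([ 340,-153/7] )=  [ -153/7, 340]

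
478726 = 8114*59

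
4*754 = 3016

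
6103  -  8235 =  - 2132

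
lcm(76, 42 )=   1596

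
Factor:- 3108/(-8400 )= 37/100=2^ (-2) * 5^ ( - 2 )*37^1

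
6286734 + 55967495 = 62254229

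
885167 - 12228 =872939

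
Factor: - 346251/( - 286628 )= 633/524 = 2^( - 2)*3^1*131^( - 1)*211^1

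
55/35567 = 55/35567= 0.00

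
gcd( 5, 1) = 1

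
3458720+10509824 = 13968544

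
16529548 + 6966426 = 23495974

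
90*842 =75780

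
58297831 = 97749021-39451190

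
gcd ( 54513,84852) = 9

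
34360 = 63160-28800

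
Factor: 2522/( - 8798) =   -  1261/4399 = - 13^1*53^( - 1)*83^ ( - 1 )* 97^1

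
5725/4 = 5725/4 = 1431.25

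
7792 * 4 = 31168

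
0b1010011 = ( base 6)215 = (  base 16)53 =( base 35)2d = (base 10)83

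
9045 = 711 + 8334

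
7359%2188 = 795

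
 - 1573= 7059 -8632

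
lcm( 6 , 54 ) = 54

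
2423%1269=1154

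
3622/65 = 3622/65 = 55.72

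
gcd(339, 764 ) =1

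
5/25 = 1/5= 0.20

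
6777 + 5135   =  11912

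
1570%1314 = 256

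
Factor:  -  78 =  - 2^1 *3^1 * 13^1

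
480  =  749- 269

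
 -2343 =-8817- - 6474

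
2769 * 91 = 251979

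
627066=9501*66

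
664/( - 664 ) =  -  1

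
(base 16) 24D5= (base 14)3617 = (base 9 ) 13836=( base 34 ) 85b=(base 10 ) 9429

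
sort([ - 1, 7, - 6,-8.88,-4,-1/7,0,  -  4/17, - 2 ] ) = [ - 8.88,  -  6, - 4, - 2, -1, - 4/17 ,  -  1/7, 0, 7 ] 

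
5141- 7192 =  - 2051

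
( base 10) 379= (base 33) bg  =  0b101111011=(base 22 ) h5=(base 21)i1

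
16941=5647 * 3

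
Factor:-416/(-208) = 2 = 2^1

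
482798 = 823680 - 340882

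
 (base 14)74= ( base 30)3C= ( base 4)1212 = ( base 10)102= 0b1100110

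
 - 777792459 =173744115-951536574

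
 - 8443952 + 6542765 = - 1901187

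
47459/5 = 9491  +  4/5 =9491.80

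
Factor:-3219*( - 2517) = 8102223 = 3^2*29^1*37^1 * 839^1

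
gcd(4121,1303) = 1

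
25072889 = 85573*293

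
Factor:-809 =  -809^1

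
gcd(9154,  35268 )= 2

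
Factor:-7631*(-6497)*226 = 11204765182 = 2^1*13^1*73^1*89^1*113^1*587^1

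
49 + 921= 970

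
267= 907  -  640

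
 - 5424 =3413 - 8837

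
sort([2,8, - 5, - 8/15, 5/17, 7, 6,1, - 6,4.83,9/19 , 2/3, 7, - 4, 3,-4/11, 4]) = [ - 6, - 5, - 4, - 8/15,-4/11, 5/17, 9/19, 2/3,  1,2, 3,4, 4.83,  6,7, 7,8 ] 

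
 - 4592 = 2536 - 7128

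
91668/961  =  91668/961 = 95.39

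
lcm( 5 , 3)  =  15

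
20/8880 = 1/444 = 0.00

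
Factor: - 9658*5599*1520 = - 2^5*5^1*11^2*19^1 * 439^1 * 509^1 =- 82194215840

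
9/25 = 9/25 = 0.36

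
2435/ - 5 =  - 487 + 0/1= - 487.00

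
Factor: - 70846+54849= - 17^1*941^1 =- 15997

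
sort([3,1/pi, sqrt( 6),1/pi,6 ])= [1/pi,1/pi,sqrt( 6), 3,6]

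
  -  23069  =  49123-72192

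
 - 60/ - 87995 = 12/17599 =0.00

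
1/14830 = 1/14830 = 0.00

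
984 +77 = 1061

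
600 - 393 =207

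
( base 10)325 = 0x145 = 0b101000101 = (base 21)fa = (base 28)BH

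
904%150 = 4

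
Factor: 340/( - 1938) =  - 10/57 = - 2^1*3^( - 1 )*5^1*19^( - 1) 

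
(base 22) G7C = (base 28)A2E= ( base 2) 1111011100110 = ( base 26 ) bi6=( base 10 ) 7910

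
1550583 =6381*243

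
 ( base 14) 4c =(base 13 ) 53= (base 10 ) 68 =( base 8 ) 104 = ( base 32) 24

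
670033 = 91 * 7363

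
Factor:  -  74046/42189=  - 2^1*7^( - 2)*43^1 = - 86/49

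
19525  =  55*355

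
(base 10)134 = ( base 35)3t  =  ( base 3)11222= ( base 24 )5e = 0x86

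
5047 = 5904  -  857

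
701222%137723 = 12607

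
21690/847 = 25 + 515/847 = 25.61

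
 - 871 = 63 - 934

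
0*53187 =0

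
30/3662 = 15/1831= 0.01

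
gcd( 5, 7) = 1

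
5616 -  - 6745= 12361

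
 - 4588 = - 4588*1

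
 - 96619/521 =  - 186 + 287/521 = -185.45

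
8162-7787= 375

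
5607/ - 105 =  - 267/5 = -53.40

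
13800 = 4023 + 9777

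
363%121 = 0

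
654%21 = 3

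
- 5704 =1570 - 7274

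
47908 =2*23954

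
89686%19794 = 10510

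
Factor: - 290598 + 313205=13^1 *37^1*47^1 = 22607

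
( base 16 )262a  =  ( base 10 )9770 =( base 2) 10011000101010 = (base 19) 1814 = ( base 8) 23052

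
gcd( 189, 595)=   7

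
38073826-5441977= 32631849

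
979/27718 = 979/27718 = 0.04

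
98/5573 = 98/5573  =  0.02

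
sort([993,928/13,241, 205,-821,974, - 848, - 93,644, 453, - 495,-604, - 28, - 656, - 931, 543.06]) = [ - 931, - 848, - 821, - 656, - 604, - 495, - 93, - 28, 928/13,205,241,453, 543.06, 644, 974,993]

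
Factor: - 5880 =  - 2^3*3^1*5^1*7^2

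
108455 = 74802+33653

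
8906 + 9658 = 18564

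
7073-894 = 6179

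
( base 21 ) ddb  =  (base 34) 56X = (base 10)6017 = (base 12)3595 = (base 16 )1781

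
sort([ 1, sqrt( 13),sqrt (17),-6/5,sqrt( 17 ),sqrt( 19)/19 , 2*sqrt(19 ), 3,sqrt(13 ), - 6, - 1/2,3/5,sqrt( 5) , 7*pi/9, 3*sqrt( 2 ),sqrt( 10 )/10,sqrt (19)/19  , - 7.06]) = [  -  7.06, - 6, - 6/5, - 1/2 , sqrt( 19)/19 , sqrt( 19)/19, sqrt (10) /10  ,  3/5,1, sqrt(5) , 7*pi/9,3 , sqrt(13),  sqrt (13),sqrt( 17),  sqrt(17),  3*sqrt ( 2),2*sqrt (19)]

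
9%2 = 1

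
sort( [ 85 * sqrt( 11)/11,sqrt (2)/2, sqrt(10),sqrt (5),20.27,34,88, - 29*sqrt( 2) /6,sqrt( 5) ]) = [ - 29  *sqrt( 2) /6 , sqrt(2 )/2,sqrt(5 ),sqrt( 5 ), sqrt(10 ),20.27,  85*sqrt( 11) /11, 34,  88]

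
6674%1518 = 602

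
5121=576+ 4545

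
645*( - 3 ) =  - 1935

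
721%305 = 111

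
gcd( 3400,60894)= 34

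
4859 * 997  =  4844423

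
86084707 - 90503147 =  - 4418440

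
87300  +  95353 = 182653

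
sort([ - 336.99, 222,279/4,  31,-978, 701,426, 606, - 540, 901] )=[ - 978,-540, - 336.99, 31 , 279/4, 222,  426, 606,701, 901] 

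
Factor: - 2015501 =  - 19^1*37^1* 47^1*61^1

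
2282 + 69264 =71546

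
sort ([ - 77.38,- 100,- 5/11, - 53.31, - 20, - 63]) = [ - 100, - 77.38, - 63, - 53.31, - 20, - 5/11] 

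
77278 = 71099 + 6179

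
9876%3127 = 495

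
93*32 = 2976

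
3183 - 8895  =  -5712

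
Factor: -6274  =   - 2^1*3137^1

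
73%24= 1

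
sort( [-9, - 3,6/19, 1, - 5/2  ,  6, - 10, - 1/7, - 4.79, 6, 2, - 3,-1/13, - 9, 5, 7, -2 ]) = [- 10, - 9, - 9, - 4.79,  -  3, - 3,-5/2 , - 2,-1/7, - 1/13, 6/19, 1, 2, 5  ,  6, 6, 7] 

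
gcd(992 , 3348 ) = 124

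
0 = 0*923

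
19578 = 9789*2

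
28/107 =28/107 =0.26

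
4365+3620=7985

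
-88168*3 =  - 264504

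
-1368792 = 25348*( - 54 )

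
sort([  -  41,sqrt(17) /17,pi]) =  [ - 41, sqrt (17) /17, pi] 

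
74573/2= 74573/2 = 37286.50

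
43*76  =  3268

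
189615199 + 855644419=1045259618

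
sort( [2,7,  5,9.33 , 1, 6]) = [ 1,2,5, 6,  7, 9.33 ] 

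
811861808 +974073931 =1785935739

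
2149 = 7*307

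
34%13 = 8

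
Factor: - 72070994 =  - 2^1*36035497^1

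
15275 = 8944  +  6331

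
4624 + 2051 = 6675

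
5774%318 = 50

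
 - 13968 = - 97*144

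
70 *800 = 56000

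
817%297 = 223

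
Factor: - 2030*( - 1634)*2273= 7539586460 = 2^2*5^1*7^1 * 19^1*29^1*43^1*2273^1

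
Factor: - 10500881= - 47^1*223423^1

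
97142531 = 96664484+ 478047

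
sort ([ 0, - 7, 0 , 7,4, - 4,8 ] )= [ - 7, - 4, 0,0,4,7, 8 ]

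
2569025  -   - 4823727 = 7392752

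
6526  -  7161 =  - 635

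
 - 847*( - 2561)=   2169167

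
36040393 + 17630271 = 53670664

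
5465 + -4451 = 1014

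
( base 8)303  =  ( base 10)195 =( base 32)63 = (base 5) 1240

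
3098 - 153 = 2945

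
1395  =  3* 465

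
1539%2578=1539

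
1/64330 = 1/64330= 0.00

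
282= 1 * 282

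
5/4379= 5/4379  =  0.00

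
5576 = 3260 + 2316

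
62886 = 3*20962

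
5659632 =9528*594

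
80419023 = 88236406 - 7817383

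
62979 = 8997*7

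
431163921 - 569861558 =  - 138697637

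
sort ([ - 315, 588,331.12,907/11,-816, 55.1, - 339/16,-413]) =[-816, - 413, - 315, - 339/16,55.1,907/11, 331.12, 588]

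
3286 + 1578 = 4864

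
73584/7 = 10512 = 10512.00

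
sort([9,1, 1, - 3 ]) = [-3,1,1, 9 ]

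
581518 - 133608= 447910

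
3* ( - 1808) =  - 5424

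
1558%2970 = 1558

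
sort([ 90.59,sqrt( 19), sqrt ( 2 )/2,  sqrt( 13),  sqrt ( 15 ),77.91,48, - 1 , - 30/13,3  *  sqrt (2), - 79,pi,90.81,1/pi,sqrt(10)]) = [ - 79 , - 30/13,-1,  1/pi,  sqrt( 2)/2,pi,sqrt( 10), sqrt(13),sqrt( 15),3*sqrt( 2),sqrt( 19 ),48,77.91, 90.59,90.81 ]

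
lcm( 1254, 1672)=5016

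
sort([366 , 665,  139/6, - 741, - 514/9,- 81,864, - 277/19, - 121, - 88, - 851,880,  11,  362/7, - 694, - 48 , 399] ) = [- 851, - 741, - 694,-121 , - 88, - 81,-514/9, - 48, - 277/19,11, 139/6,  362/7, 366, 399,665, 864 , 880] 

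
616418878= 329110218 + 287308660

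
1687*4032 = 6801984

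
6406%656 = 502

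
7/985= 7/985= 0.01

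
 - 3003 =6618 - 9621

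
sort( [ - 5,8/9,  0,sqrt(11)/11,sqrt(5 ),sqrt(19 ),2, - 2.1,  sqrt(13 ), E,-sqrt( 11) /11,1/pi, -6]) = [ - 6,-5, - 2.1, - sqrt( 11 ) /11,  0,sqrt ( 11 ) /11,1/pi,  8/9,2, sqrt( 5 ), E,sqrt(13 ),sqrt( 19 )] 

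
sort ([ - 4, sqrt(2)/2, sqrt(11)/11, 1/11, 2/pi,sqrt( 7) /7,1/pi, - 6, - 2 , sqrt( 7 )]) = [ - 6  , - 4, - 2,  1/11,sqrt( 11)/11,1/pi,sqrt( 7)/7,2/pi,  sqrt( 2)/2, sqrt (7 )]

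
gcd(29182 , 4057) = 1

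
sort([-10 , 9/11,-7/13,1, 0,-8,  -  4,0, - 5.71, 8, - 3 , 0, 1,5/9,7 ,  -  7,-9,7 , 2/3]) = [- 10,-9 , - 8,  -  7,-5.71,  -  4,-3, - 7/13, 0,0,0,5/9, 2/3, 9/11,  1,1,7 , 7,8 ]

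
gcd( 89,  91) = 1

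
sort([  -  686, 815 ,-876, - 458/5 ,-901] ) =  [ -901, - 876, - 686, - 458/5,  815]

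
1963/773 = 1963/773 = 2.54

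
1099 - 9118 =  - 8019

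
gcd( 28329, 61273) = 71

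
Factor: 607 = 607^1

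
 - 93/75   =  -31/25  =  -  1.24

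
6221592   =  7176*867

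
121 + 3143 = 3264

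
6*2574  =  15444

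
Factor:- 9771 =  - 3^1*3257^1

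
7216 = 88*82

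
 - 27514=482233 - 509747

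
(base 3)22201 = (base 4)3223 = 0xeb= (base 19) C7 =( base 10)235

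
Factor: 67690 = 2^1 * 5^1 * 7^1* 967^1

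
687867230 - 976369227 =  - 288501997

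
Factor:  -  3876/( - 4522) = 6/7 = 2^1*3^1*7^( - 1) 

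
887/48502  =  887/48502 = 0.02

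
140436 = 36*3901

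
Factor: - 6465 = - 3^1*5^1 * 431^1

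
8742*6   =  52452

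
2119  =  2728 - 609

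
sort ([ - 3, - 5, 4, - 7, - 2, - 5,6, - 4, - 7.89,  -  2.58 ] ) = [ - 7.89, - 7, - 5, -5, - 4, - 3 , - 2.58,-2,4,6] 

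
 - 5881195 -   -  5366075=-515120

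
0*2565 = 0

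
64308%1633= 621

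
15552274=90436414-74884140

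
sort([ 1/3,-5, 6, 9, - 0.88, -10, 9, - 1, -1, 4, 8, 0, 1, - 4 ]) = [  -  10,-5, - 4, - 1, - 1,-0.88,0,1/3 , 1,4, 6, 8, 9,9 ] 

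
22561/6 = 3760 + 1/6 = 3760.17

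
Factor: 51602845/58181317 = 5^1*7^1*317^1*4651^1  *  58181317^( - 1) 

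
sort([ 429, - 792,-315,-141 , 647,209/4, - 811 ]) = [  -  811, - 792, - 315, - 141, 209/4, 429, 647] 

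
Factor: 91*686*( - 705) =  - 44010330 = - 2^1*3^1 * 5^1*7^4*13^1*47^1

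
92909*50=4645450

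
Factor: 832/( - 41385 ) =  - 2^6 * 3^( -1) * 5^ (-1 ) * 13^1*31^ ( - 1)*89^( - 1 ) 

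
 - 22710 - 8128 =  - 30838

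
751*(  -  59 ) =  - 44309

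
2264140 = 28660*79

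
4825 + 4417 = 9242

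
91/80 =91/80 = 1.14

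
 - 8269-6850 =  - 15119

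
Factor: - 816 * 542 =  - 442272 =-2^5*3^1*17^1 * 271^1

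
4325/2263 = 1 + 2062/2263 = 1.91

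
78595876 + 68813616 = 147409492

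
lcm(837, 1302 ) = 11718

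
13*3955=51415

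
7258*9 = 65322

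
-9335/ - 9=1037 + 2/9 = 1037.22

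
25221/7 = 3603=3603.00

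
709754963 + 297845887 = 1007600850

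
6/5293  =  6/5293 = 0.00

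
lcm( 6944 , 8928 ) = 62496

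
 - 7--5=-2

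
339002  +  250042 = 589044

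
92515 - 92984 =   -  469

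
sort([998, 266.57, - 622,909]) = [ - 622, 266.57,909,998] 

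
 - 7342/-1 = 7342/1=7342.00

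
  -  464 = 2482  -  2946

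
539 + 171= 710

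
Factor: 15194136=2^3*3^1*43^1*14723^1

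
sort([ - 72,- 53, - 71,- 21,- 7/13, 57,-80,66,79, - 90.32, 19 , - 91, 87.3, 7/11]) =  [ - 91,  -  90.32, - 80, - 72, - 71, - 53, - 21, - 7/13,7/11, 19,  57,66, 79 , 87.3 ]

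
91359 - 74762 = 16597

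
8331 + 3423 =11754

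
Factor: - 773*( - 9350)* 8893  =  2^1  *  5^2*11^1*17^1 * 773^1*8893^1 = 64274602150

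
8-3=5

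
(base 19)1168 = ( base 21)GDD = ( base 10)7342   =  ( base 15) 2297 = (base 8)16256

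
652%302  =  48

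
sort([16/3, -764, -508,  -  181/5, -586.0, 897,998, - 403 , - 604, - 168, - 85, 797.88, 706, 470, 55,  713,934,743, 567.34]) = [-764 , - 604, - 586.0, - 508, - 403, - 168, - 85, - 181/5,16/3, 55, 470,567.34,706,713,743,  797.88, 897,  934, 998]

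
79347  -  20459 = 58888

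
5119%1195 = 339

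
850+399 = 1249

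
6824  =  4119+2705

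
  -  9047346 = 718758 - 9766104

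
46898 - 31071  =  15827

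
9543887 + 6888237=16432124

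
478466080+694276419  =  1172742499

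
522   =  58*9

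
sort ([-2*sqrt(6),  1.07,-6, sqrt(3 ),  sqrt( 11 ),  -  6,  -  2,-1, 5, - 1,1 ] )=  [ - 6,- 6,  -  2*sqrt( 6),- 2, - 1,-1 , 1,1.07 , sqrt( 3), sqrt( 11), 5] 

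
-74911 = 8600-83511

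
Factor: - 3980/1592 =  - 2^( - 1)*5^1 = -  5/2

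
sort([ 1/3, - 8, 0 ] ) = [ - 8 , 0,1/3 ]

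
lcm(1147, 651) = 24087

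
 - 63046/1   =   - 63046 = - 63046.00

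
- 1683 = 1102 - 2785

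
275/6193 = 25/563 = 0.04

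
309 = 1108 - 799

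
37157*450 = 16720650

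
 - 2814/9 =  - 938/3 = - 312.67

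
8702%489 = 389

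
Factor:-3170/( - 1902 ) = 3^( - 1 )*5^1 = 5/3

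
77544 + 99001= 176545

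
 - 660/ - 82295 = 132/16459=0.01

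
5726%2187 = 1352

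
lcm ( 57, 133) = 399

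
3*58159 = 174477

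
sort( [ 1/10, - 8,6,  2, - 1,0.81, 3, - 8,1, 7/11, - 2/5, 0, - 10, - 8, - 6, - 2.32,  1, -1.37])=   [ - 10, - 8, - 8,  -  8, - 6, - 2.32, - 1.37,  -  1, - 2/5,0,1/10, 7/11, 0.81,1,1,2,  3,6]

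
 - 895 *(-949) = 849355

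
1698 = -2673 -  - 4371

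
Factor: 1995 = 3^1*5^1*7^1 * 19^1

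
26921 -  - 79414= 106335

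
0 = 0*79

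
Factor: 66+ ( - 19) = 47 = 47^1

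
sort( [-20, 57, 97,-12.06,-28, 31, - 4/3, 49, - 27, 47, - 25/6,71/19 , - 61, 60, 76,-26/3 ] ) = [ - 61,-28, -27,-20, - 12.06, - 26/3,  -  25/6, - 4/3, 71/19,  31,  47, 49, 57,60,76, 97] 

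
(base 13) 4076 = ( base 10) 8885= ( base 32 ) 8ll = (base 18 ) 197b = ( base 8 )21265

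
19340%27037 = 19340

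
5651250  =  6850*825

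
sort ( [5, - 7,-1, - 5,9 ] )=[ - 7, - 5, - 1,5,  9 ]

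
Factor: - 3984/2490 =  - 8/5= -2^3*5^( - 1 )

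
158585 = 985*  161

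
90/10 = 9 = 9.00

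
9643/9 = 9643/9 = 1071.44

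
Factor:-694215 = - 3^2*5^1 * 15427^1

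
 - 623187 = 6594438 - 7217625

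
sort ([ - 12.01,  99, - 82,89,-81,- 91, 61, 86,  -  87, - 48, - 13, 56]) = [ - 91, - 87,-82, - 81, - 48, - 13, - 12.01, 56,  61 , 86,89 , 99]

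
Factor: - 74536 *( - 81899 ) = 2^3 * 7^1* 11^3*81899^1=   6104423864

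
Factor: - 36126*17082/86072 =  - 154276083/21518 =- 2^(-1 ) * 3^6*7^(- 1 )*13^1*29^( - 1 )*53^( - 1)*73^1*223^1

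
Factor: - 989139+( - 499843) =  - 1488982 = - 2^1* 11^1 * 53^1 * 1277^1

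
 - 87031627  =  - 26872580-60159047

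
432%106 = 8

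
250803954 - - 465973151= 716777105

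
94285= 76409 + 17876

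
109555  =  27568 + 81987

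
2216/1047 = 2216/1047  =  2.12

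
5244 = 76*69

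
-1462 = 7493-8955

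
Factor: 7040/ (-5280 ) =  - 4/3 = - 2^2*3^( - 1)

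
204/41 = 204/41 = 4.98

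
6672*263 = 1754736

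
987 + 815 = 1802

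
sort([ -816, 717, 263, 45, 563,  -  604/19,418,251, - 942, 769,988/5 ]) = [- 942,-816, -604/19, 45, 988/5,251,263, 418, 563, 717, 769] 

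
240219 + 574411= 814630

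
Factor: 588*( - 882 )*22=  - 11409552 =- 2^4 * 3^3*7^4*11^1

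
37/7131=37/7131 = 0.01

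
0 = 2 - 2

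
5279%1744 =47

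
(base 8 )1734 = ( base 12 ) 6a4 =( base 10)988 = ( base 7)2611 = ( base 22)20k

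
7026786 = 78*90087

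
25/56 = 25/56 = 0.45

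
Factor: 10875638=2^1 * 19^1*29^1 * 71^1* 139^1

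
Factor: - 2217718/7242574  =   - 1108859/3621287=- 17^1 * 19^1*3433^1 * 3621287^( - 1 ) 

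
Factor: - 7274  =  -2^1*3637^1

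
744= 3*248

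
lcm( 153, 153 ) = 153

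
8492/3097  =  8492/3097 = 2.74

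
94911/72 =31637/24=1318.21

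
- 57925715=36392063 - 94317778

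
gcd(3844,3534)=62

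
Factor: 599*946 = 2^1 * 11^1*43^1 * 599^1 = 566654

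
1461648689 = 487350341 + 974298348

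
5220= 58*90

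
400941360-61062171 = 339879189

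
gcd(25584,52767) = 1599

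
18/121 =18/121=0.15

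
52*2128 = 110656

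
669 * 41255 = 27599595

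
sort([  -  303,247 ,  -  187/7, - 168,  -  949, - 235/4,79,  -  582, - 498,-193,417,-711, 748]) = [ - 949,  -  711 ,  -  582, - 498, - 303, - 193, - 168, - 235/4 ,  -  187/7, 79,  247,417,748 ] 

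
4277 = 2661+1616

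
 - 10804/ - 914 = 5402/457 = 11.82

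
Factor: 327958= 2^1*163979^1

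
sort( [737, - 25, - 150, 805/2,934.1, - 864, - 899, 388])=[ - 899, - 864, - 150,- 25,388, 805/2,737,934.1]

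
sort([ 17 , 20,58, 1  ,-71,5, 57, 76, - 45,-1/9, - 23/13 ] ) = [ - 71,-45, - 23/13,-1/9,  1,  5, 17, 20,57, 58, 76 ]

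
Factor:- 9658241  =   - 59^1*313^1*523^1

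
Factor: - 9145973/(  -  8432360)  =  2^( - 3 )*5^( - 1 ) *19^1*23^1*20929^1*210809^( - 1)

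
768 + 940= 1708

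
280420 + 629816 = 910236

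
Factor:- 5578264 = -2^3* 31^1*83^1* 271^1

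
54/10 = 5 + 2/5 = 5.40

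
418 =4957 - 4539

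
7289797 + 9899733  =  17189530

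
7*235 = 1645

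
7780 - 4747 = 3033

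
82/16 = 5 + 1/8 = 5.12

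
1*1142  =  1142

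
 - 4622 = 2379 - 7001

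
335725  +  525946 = 861671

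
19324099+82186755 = 101510854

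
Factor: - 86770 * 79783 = - 6922770910= -  2^1*5^1*11^1 * 7253^1*8677^1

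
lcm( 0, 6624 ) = 0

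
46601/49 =951  +  2/49 = 951.04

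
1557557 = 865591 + 691966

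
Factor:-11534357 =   -  331^1*34847^1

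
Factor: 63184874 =2^1*31592437^1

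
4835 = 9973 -5138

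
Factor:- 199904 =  - 2^5*6247^1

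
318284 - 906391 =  - 588107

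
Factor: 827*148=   2^2*  37^1*827^1 = 122396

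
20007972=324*61753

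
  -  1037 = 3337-4374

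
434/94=217/47  =  4.62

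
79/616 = 79/616 = 0.13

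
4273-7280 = -3007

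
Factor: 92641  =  92641^1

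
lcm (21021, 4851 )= 63063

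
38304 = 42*912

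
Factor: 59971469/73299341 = 193^1 *2129^( - 1)*34429^(  -  1 ) * 310733^1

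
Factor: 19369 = 7^1*2767^1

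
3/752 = 3/752 = 0.00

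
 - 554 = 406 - 960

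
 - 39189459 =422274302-461463761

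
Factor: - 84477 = - 3^1 * 29^1*971^1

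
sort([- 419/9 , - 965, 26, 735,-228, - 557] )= [ - 965,-557,-228,-419/9, 26,735] 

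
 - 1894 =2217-4111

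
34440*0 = 0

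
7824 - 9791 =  - 1967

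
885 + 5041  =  5926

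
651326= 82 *7943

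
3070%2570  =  500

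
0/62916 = 0 = 0.00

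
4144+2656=6800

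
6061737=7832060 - 1770323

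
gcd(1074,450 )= 6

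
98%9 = 8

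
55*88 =4840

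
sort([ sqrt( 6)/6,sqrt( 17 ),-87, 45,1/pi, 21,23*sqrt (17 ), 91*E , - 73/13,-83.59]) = [ - 87, - 83.59,  -  73/13,1/pi,sqrt(6)/6 , sqrt (17 ),21,45,23*sqrt(17), 91*E]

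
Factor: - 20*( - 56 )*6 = 2^6*3^1* 5^1*7^1 =6720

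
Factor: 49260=2^2 * 3^1*5^1*821^1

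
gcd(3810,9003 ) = 3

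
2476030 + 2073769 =4549799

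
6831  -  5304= 1527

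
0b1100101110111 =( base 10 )6519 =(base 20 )g5j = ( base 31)6o9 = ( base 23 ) C7A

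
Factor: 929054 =2^1*7^1* 66361^1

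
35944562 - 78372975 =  - 42428413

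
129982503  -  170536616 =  - 40554113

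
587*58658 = 34432246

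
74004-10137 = 63867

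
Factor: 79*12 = 948 = 2^2 * 3^1*79^1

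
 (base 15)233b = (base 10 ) 7481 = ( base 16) 1d39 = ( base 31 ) 7OA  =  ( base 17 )18f1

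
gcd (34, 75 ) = 1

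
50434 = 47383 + 3051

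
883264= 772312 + 110952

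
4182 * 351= 1467882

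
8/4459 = 8/4459 = 0.00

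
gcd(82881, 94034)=1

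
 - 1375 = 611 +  - 1986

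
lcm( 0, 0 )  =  0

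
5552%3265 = 2287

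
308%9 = 2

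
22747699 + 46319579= 69067278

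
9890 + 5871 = 15761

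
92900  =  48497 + 44403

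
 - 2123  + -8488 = -10611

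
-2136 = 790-2926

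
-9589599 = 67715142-77304741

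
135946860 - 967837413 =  - 831890553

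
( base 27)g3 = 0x1B3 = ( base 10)435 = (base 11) 366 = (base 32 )DJ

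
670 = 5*134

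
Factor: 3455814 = 2^1*3^1*29^1*19861^1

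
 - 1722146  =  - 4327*398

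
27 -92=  - 65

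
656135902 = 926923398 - 270787496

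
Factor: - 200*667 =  - 133400= - 2^3*5^2*23^1*29^1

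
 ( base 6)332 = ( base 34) 3q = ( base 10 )128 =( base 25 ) 53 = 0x80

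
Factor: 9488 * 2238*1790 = 38009117760 = 2^6*3^1 * 5^1*179^1*373^1*593^1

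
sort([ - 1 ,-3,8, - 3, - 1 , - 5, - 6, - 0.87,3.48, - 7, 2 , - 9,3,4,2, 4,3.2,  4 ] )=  [ - 9, - 7, - 6, - 5, - 3,-3 , - 1, - 1,-0.87, 2,2,3,3.2,3.48,  4,  4,4,8]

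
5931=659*9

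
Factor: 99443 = 277^1*359^1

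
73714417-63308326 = 10406091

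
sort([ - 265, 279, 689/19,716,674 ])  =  [ - 265, 689/19, 279,674, 716]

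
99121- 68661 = 30460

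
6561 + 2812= 9373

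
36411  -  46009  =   - 9598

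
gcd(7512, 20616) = 24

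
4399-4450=  -  51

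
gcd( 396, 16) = 4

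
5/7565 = 1/1513 =0.00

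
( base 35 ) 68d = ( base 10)7643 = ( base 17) 197a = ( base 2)1110111011011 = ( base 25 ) c5i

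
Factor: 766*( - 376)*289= - 83236624=- 2^4*17^2*47^1*383^1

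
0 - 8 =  - 8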